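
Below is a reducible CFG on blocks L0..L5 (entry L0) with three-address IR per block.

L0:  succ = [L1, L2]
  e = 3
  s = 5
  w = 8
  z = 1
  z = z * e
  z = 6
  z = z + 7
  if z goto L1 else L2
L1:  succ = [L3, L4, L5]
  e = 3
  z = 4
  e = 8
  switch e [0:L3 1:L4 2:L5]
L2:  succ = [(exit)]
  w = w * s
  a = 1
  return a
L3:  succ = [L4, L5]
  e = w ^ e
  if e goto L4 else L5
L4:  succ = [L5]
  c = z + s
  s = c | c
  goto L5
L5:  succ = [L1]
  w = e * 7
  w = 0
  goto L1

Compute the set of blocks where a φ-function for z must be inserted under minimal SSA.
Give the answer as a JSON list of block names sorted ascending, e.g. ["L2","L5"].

idom tree: L1←L0 L2←L0 L3←L1 L4←L1 L5←L1
Dom at joins:
  L1: preds {L0,L5}: {L0} ∩ {L0,L1,L5} = {L0}; idom=L0
  L4: preds {L1,L3}: {L0,L1} ∩ {L0,L1,L3} = {L0,L1}; idom=L1
  L5: preds {L1,L3,L4}: {L0,L1} ∩ {L0,L1,L3} ∩ {L0,L1,L4} = {L0,L1}; idom=L1

DF derivation:
  join L1 pred L0: · stop@L0
  join L1 pred L5: L5→L1 stop@L0
  join L4 pred L1: · stop@L1
  join L4 pred L3: L3 stop@L1
  join L5 pred L1: · stop@L1
  join L5 pred L3: L3 stop@L1
  join L5 pred L4: L4 stop@L1
  L0 → ∅
  L1 → {L1}
  L2 → ∅
  L3 → {L4,L5}
  L4 → {L5}
  L5 → {L1}

φ for z: defs {L0,L1}
  DF⁺ = {L1}

Answer: ["L1"]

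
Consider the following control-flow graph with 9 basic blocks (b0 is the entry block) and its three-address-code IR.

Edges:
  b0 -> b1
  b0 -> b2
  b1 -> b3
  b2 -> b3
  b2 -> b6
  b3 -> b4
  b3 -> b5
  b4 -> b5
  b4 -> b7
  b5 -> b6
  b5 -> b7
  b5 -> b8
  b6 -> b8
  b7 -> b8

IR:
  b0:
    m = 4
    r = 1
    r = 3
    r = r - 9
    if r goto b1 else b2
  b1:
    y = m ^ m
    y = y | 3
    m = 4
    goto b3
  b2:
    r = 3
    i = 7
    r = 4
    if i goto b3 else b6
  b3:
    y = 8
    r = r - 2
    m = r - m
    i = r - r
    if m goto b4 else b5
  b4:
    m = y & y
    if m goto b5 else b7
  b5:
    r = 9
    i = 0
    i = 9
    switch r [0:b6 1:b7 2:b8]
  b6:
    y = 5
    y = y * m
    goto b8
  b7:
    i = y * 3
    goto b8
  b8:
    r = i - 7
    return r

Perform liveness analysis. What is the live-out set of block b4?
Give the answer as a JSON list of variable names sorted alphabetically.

def/use:
  b0: {m,r} / ∅
  b1: {m,y} / {m}
  b2: {i,r} / ∅
  b3: {i,m,r,y} / {m,r}
  b4: {m} / {y}
  b5: {i,r} / ∅
  b6: {y} / {m}
  b7: {i} / {y}
  b8: {r} / {i}

Live sets:
  live b0: ∅→{m,r}
  live b1: {m,r}→{m,r}
  live b2: {m}→{i,m,r}
  live b3: {m,r}→{m,y}
  live b4: {y}→{m,y}
  live b5: {m,y}→{i,m,y}
  live b6: {i,m}→{i}
  live b7: {y}→{i}
  live b8: {i}→∅

live-out(b4) = ["m", "y"]

Answer: ["m", "y"]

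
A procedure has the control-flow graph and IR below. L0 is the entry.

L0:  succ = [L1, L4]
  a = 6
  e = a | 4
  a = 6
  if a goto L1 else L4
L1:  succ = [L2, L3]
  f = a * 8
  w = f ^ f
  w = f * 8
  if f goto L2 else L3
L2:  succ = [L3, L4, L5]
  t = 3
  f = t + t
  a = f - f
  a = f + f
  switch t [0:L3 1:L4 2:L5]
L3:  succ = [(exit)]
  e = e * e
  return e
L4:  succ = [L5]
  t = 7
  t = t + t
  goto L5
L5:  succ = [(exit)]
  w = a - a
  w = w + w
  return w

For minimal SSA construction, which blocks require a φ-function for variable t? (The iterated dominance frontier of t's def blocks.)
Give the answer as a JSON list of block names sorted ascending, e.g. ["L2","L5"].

idom tree: L1←L0 L2←L1 L3←L1 L4←L0 L5←L0
Join-block Dom:
  L3: preds {L1,L2}: {L0,L1} ∩ {L0,L1,L2} = {L0,L1}; idom=L1
  L4: preds {L0,L2}: {L0} ∩ {L0,L1,L2} = {L0}; idom=L0
  L5: preds {L2,L4}: {L0,L1,L2} ∩ {L0,L4} = {L0}; idom=L0

Frontier:
  L3←L1: walk · to L1
  L3←L2: walk L2 to L1
  L4←L0: walk · to L0
  L4←L2: walk L2→L1 to L0
  L5←L2: walk L2→L1 to L0
  L5←L4: walk L4 to L0
  DF(L0)=∅
  DF(L1)={L4,L5}
  DF(L2)={L3,L4,L5}
  DF(L3)=∅
  DF(L4)={L5}
  DF(L5)=∅

φ for t: defs {L2,L4}
  DF⁺ = {L3,L4,L5}

Answer: ["L3", "L4", "L5"]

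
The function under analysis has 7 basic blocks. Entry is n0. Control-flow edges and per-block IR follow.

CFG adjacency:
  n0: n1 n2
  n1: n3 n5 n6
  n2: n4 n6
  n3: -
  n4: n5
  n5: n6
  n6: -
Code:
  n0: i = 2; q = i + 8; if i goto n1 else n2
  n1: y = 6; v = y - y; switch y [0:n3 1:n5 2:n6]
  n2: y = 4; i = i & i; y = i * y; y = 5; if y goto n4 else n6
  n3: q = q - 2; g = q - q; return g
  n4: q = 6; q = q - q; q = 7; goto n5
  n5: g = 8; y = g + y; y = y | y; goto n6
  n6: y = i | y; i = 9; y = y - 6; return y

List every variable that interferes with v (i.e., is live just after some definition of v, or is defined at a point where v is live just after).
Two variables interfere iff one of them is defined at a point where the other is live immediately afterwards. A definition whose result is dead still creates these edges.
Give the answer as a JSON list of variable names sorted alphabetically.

Per-block:
  n0 def {i,q} use ∅
  n1 def {v,y} use ∅
  n2 def {i,y} use {i}
  n3 def {g,q} use {q}
  n4 def {q} use ∅
  n5 def {g,y} use {y}
  n6 def {i,y} use {i,y}

Backward fixpoint:
  n0: in=∅ out={i,q}
  n1: in={i,q} out={i,q,y}
  n2: in={i} out={i,y}
  n3: in={q} out=∅
  n4: in={i,y} out={i,y}
  n5: in={i,y} out={i,y}
  n6: in={i,y} out=∅

Conflict graph:
  g↔{i,y}
  i↔{g,q,v,y}
  q↔{i,v,y}
  v↔{i,q,y}
  y↔{g,i,q,v}

N(v) = ["i", "q", "y"]

Answer: ["i", "q", "y"]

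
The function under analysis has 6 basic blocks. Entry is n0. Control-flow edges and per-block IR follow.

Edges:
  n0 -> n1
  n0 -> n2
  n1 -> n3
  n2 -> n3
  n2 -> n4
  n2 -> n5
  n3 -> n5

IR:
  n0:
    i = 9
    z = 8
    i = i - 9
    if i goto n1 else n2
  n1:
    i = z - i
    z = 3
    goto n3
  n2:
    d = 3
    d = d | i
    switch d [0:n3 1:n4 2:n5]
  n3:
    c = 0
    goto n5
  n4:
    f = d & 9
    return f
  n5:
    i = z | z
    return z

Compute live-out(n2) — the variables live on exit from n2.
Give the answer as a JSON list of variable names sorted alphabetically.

Block summaries:
  n0: {i,z} / ∅
  n1: {i,z} / {i,z}
  n2: {d} / {i}
  n3: {c} / ∅
  n4: {f} / {d}
  n5: {i} / {z}

Backward fixpoint:
  n0 li=∅ lo={i,z}
  n1 li={i,z} lo={z}
  n2 li={i,z} lo={d,z}
  n3 li={z} lo={z}
  n4 li={d} lo=∅
  n5 li={z} lo=∅

live-out(n2) = ["d", "z"]

Answer: ["d", "z"]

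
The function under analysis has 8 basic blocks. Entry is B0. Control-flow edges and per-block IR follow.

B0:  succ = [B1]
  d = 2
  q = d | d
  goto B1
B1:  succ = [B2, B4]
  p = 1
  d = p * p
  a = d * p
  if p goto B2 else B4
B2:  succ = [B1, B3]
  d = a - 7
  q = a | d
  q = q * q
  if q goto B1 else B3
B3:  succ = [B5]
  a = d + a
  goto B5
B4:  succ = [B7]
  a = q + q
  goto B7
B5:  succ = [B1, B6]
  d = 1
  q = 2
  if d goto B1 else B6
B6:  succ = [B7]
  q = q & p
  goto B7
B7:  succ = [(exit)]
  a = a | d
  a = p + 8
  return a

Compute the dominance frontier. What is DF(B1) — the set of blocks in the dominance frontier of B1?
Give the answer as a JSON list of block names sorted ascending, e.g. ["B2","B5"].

idom tree: B1←B0 B2←B1 B3←B2 B4←B1 B5←B3 B6←B5 B7←B1
Dom at joins:
  B1: preds {B0,B2,B5}: {B0} ∩ {B0,B1,B2} ∩ {B0,B1,B2,B3,B5} = {B0}; idom=B0
  B7: preds {B4,B6}: {B0,B1,B4} ∩ {B0,B1,B2,B3,B5,B6} = {B0,B1}; idom=B1

DF derivation:
  join B1 pred B0: · stop@B0
  join B1 pred B2: B2→B1 stop@B0
  join B1 pred B5: B5→B3→B2→B1 stop@B0
  join B7 pred B4: B4 stop@B1
  join B7 pred B6: B6→B5→B3→B2 stop@B1
  B0: DF=∅
  B1: DF={B1}
  B2: DF={B1,B7}
  B3: DF={B1,B7}
  B4: DF={B7}
  B5: DF={B1,B7}
  B6: DF={B7}
  B7: DF=∅

DF(B1) = ["B1"]

Answer: ["B1"]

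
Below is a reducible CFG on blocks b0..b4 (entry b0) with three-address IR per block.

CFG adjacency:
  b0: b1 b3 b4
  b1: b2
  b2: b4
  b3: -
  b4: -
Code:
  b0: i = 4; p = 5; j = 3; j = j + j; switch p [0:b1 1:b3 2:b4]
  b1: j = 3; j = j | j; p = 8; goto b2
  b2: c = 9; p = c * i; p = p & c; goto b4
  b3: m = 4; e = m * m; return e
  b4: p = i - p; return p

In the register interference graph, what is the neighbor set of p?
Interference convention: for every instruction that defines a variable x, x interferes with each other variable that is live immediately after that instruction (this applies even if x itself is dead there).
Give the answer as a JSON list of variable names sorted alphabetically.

Answer: ["c", "i", "j"]

Analysis:
Block summaries:
  b0: {i,j,p} / ∅
  b1: {j,p} / ∅
  b2: {c,p} / {i}
  b3: {e,m} / ∅
  b4: {p} / {i,p}

Backward fixpoint:
  live b0: ∅→{i,p}
  live b1: {i}→{i}
  live b2: {i}→{i,p}
  live b3: ∅→∅
  live b4: {i,p}→∅

Conflict graph:
  c — {i,p}
  e — ∅
  i — {c,j,p}
  j — {i,p}
  m — ∅
  p — {c,i,j}

N(p) = ["c", "i", "j"]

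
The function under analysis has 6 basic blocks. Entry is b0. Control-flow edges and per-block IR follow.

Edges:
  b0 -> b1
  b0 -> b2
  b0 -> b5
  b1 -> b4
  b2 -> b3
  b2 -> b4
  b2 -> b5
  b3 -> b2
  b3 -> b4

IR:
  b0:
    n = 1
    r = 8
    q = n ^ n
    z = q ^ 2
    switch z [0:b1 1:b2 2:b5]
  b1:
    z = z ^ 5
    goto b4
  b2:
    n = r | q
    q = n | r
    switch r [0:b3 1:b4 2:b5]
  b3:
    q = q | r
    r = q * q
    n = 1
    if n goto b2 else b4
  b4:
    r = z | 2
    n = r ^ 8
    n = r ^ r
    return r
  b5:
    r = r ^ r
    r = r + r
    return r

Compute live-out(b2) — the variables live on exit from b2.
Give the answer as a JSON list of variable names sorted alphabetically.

Answer: ["q", "r", "z"]

Derivation:
def/use:
  b0: {n,q,r,z} / ∅
  b1: {z} / {z}
  b2: {n,q} / {q,r}
  b3: {n,q,r} / {q,r}
  b4: {n,r} / {z}
  b5: {r} / {r}

Live sets:
  b0 li=∅ lo={q,r,z}
  b1 li={z} lo={z}
  b2 li={q,r,z} lo={q,r,z}
  b3 li={q,r,z} lo={q,r,z}
  b4 li={z} lo=∅
  b5 li={r} lo=∅

live-out(b2) = ["q", "r", "z"]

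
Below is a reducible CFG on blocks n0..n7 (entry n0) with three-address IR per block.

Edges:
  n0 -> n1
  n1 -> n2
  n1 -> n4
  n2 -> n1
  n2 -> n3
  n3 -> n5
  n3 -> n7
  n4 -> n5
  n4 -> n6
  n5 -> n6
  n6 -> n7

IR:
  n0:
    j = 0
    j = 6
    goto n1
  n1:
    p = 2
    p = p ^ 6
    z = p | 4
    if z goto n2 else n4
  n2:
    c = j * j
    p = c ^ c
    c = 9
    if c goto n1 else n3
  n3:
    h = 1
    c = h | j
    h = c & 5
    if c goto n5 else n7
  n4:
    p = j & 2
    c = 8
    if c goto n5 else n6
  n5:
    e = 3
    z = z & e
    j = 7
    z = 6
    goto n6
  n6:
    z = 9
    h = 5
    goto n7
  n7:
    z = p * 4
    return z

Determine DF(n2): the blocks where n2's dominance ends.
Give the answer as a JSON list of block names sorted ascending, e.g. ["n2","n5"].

Answer: ["n1", "n5", "n7"]

Working:
idom tree: n1←n0 n2←n1 n3←n2 n4←n1 n5←n1 n6←n1 n7←n1
Join-block Dom:
  n1: preds {n0,n2}: {n0} ∩ {n0,n1,n2} = {n0}; idom=n0
  n5: preds {n3,n4}: {n0,n1,n2,n3} ∩ {n0,n1,n4} = {n0,n1}; idom=n1
  n6: preds {n4,n5}: {n0,n1,n4} ∩ {n0,n1,n5} = {n0,n1}; idom=n1
  n7: preds {n3,n6}: {n0,n1,n2,n3} ∩ {n0,n1,n6} = {n0,n1}; idom=n1

DF derivation:
  n1←n0: walk · to n0
  n1←n2: walk n2→n1 to n0
  n5←n3: walk n3→n2 to n1
  n5←n4: walk n4 to n1
  n6←n4: walk n4 to n1
  n6←n5: walk n5 to n1
  n7←n3: walk n3→n2 to n1
  n7←n6: walk n6 to n1
  n0 → ∅
  n1 → {n1}
  n2 → {n1,n5,n7}
  n3 → {n5,n7}
  n4 → {n5,n6}
  n5 → {n6}
  n6 → {n7}
  n7 → ∅

DF(n2) = ["n1", "n5", "n7"]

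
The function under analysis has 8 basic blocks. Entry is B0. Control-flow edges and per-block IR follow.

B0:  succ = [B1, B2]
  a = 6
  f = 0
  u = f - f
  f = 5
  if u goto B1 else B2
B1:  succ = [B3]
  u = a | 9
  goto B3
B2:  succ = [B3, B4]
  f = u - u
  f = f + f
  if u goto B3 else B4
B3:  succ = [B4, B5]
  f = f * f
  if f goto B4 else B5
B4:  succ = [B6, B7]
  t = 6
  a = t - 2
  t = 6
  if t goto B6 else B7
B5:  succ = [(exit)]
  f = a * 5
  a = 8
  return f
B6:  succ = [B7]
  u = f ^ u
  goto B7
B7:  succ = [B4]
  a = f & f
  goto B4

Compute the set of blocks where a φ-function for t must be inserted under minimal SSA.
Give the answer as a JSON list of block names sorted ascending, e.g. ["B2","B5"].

idom tree: B1←B0 B2←B0 B3←B0 B4←B0 B5←B3 B6←B4 B7←B4
Dom at joins:
  B3: preds {B1,B2}: {B0,B1} ∩ {B0,B2} = {B0}; idom=B0
  B4: preds {B2,B3,B7}: {B0,B2} ∩ {B0,B3} ∩ {B0,B4,B7} = {B0}; idom=B0
  B7: preds {B4,B6}: {B0,B4} ∩ {B0,B4,B6} = {B0,B4}; idom=B4

DF walk-up:
  B3←B1: walk B1 to B0
  B3←B2: walk B2 to B0
  B4←B2: walk B2 to B0
  B4←B3: walk B3 to B0
  B4←B7: walk B7→B4 to B0
  B7←B4: walk · to B4
  B7←B6: walk B6 to B4
  B0: DF=∅
  B1: DF={B3}
  B2: DF={B3,B4}
  B3: DF={B4}
  B4: DF={B4}
  B5: DF=∅
  B6: DF={B7}
  B7: DF={B4}

φ for t: defs {B4}
  DF⁺ = {B4}

Answer: ["B4"]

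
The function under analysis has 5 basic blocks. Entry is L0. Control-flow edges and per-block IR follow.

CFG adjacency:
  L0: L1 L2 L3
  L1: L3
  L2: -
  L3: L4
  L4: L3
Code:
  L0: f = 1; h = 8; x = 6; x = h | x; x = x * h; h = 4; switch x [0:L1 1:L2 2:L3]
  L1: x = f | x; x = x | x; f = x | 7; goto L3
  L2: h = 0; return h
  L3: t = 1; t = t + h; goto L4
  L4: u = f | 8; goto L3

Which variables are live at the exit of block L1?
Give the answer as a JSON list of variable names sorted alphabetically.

Block summaries:
  L0 def {f,h,x} use ∅
  L1 def {f,x} use {f,x}
  L2 def {h} use ∅
  L3 def {t} use {h}
  L4 def {u} use {f}

Liveness:
  L0 li=∅ lo={f,h,x}
  L1 li={f,h,x} lo={f,h}
  L2 li=∅ lo=∅
  L3 li={f,h} lo={f,h}
  L4 li={f,h} lo={f,h}

live-out(L1) = ["f", "h"]

Answer: ["f", "h"]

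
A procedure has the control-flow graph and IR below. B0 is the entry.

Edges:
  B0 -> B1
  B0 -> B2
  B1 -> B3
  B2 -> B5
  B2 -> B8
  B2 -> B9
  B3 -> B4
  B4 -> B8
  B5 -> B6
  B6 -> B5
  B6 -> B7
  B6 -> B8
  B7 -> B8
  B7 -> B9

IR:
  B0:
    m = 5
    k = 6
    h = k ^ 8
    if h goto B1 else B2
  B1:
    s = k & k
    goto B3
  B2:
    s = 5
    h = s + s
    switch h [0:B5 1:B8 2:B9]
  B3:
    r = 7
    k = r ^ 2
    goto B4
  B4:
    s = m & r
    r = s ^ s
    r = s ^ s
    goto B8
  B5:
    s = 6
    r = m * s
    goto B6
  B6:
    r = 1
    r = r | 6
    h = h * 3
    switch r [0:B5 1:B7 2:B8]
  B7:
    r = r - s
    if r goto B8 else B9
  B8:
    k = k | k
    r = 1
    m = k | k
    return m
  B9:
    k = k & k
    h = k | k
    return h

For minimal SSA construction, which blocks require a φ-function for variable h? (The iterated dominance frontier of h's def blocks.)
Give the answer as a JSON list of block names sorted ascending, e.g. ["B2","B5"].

idom tree: B1←B0 B2←B0 B3←B1 B4←B3 B5←B2 B6←B5 B7←B6 B8←B0 B9←B2
Join-block Dom:
  B5: preds {B2,B6}: {B0,B2} ∩ {B0,B2,B5,B6} = {B0,B2}; idom=B2
  B8: preds {B2,B4,B6,B7}: {B0,B2} ∩ {B0,B1,B3,B4} ∩ {B0,B2,B5,B6} ∩ {B0,B2,B5,B6,B7} = {B0}; idom=B0
  B9: preds {B2,B7}: {B0,B2} ∩ {B0,B2,B5,B6,B7} = {B0,B2}; idom=B2

DF derivation:
  join B5 pred B2: · stop@B2
  join B5 pred B6: B6→B5 stop@B2
  join B8 pred B2: B2 stop@B0
  join B8 pred B4: B4→B3→B1 stop@B0
  join B8 pred B6: B6→B5→B2 stop@B0
  join B8 pred B7: B7→B6→B5→B2 stop@B0
  join B9 pred B2: · stop@B2
  join B9 pred B7: B7→B6→B5 stop@B2
  B0 → ∅
  B1 → {B8}
  B2 → {B8}
  B3 → {B8}
  B4 → {B8}
  B5 → {B5,B8,B9}
  B6 → {B5,B8,B9}
  B7 → {B8,B9}
  B8 → ∅
  B9 → ∅

φ for h: defs {B0,B2,B6,B9}
  DF⁺ = {B5,B8,B9}

Answer: ["B5", "B8", "B9"]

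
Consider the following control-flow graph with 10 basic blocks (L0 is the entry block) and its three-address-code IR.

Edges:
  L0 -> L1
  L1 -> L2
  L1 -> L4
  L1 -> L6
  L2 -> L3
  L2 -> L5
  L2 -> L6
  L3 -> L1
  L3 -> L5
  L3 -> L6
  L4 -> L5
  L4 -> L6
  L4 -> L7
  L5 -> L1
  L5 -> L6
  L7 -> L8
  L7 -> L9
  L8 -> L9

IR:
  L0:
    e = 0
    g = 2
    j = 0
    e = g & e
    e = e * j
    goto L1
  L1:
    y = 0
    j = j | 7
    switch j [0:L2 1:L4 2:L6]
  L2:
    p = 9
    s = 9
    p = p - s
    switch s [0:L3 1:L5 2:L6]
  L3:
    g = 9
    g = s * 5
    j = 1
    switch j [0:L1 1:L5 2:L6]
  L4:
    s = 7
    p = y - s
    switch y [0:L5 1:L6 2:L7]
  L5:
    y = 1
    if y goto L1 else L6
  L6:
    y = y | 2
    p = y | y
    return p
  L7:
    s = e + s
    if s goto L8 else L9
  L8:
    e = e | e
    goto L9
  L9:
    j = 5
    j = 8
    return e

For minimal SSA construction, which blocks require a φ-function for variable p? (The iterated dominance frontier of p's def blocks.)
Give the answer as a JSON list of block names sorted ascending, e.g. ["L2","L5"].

idom tree: L1←L0 L2←L1 L3←L2 L4←L1 L5←L1 L6←L1 L7←L4 L8←L7 L9←L7
Dom at joins:
  L1: preds {L0,L3,L5}: {L0} ∩ {L0,L1,L2,L3} ∩ {L0,L1,L5} = {L0}; idom=L0
  L5: preds {L2,L3,L4}: {L0,L1,L2} ∩ {L0,L1,L2,L3} ∩ {L0,L1,L4} = {L0,L1}; idom=L1
  L6: preds {L1,L2,L3,L4,L5}: {L0,L1} ∩ {L0,L1,L2} ∩ {L0,L1,L2,L3} ∩ {L0,L1,L4} ∩ {L0,L1,L5} = {L0,L1}; idom=L1
  L9: preds {L7,L8}: {L0,L1,L4,L7} ∩ {L0,L1,L4,L7,L8} = {L0,L1,L4,L7}; idom=L7

DF walk-up:
  join L1 pred L0: · stop@L0
  join L1 pred L3: L3→L2→L1 stop@L0
  join L1 pred L5: L5→L1 stop@L0
  join L5 pred L2: L2 stop@L1
  join L5 pred L3: L3→L2 stop@L1
  join L5 pred L4: L4 stop@L1
  join L6 pred L1: · stop@L1
  join L6 pred L2: L2 stop@L1
  join L6 pred L3: L3→L2 stop@L1
  join L6 pred L4: L4 stop@L1
  join L6 pred L5: L5 stop@L1
  join L9 pred L7: · stop@L7
  join L9 pred L8: L8 stop@L7
  L0: DF=∅
  L1: DF={L1}
  L2: DF={L1,L5,L6}
  L3: DF={L1,L5,L6}
  L4: DF={L5,L6}
  L5: DF={L1,L6}
  L6: DF=∅
  L7: DF=∅
  L8: DF={L9}
  L9: DF=∅

φ for p: defs {L2,L4,L6}
  DF⁺ = {L1,L5,L6}

Answer: ["L1", "L5", "L6"]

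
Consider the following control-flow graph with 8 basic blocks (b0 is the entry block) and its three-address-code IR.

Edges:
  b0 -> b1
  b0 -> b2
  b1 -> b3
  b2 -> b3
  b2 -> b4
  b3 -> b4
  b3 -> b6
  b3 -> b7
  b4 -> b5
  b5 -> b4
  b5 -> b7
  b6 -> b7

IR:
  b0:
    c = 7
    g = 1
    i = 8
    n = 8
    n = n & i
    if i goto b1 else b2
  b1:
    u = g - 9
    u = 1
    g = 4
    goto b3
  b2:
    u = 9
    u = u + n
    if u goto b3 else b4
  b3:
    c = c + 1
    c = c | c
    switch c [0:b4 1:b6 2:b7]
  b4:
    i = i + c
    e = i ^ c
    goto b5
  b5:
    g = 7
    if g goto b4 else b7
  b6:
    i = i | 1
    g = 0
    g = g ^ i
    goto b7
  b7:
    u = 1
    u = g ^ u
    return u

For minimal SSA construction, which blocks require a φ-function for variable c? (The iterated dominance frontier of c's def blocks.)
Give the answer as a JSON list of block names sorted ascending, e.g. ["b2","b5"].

idom tree: b1←b0 b2←b0 b3←b0 b4←b0 b5←b4 b6←b3 b7←b0
Dom at joins:
  b3: preds {b1,b2}: {b0,b1} ∩ {b0,b2} = {b0}; idom=b0
  b4: preds {b2,b3,b5}: {b0,b2} ∩ {b0,b3} ∩ {b0,b4,b5} = {b0}; idom=b0
  b7: preds {b3,b5,b6}: {b0,b3} ∩ {b0,b4,b5} ∩ {b0,b3,b6} = {b0}; idom=b0

DF walk-up:
  b3←b1: walk b1 to b0
  b3←b2: walk b2 to b0
  b4←b2: walk b2 to b0
  b4←b3: walk b3 to b0
  b4←b5: walk b5→b4 to b0
  b7←b3: walk b3 to b0
  b7←b5: walk b5→b4 to b0
  b7←b6: walk b6→b3 to b0
  DF(b0)=∅
  DF(b1)={b3}
  DF(b2)={b3,b4}
  DF(b3)={b4,b7}
  DF(b4)={b4,b7}
  DF(b5)={b4,b7}
  DF(b6)={b7}
  DF(b7)=∅

φ for c: defs {b0,b3}
  DF⁺ = {b4,b7}

Answer: ["b4", "b7"]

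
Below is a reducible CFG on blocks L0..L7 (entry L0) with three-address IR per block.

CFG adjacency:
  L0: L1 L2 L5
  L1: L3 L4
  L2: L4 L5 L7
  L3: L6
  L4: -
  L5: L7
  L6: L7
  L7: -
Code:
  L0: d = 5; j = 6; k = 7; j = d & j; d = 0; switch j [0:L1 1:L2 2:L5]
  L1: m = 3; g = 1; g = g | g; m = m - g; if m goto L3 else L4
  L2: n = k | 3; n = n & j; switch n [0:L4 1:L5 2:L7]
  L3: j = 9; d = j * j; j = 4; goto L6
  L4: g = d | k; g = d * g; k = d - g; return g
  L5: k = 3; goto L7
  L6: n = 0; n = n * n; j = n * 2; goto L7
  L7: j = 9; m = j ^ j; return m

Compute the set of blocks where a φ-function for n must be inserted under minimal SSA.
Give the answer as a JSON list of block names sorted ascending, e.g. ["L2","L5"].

Answer: ["L4", "L5", "L7"]

Working:
idom tree: L1←L0 L2←L0 L3←L1 L4←L0 L5←L0 L6←L3 L7←L0
Dom∩ at merges:
  L4: preds {L1,L2}: {L0,L1} ∩ {L0,L2} = {L0}; idom=L0
  L5: preds {L0,L2}: {L0} ∩ {L0,L2} = {L0}; idom=L0
  L7: preds {L2,L5,L6}: {L0,L2} ∩ {L0,L5} ∩ {L0,L1,L3,L6} = {L0}; idom=L0

DF walk-up:
  join L4 pred L1: L1 stop@L0
  join L4 pred L2: L2 stop@L0
  join L5 pred L0: · stop@L0
  join L5 pred L2: L2 stop@L0
  join L7 pred L2: L2 stop@L0
  join L7 pred L5: L5 stop@L0
  join L7 pred L6: L6→L3→L1 stop@L0
  L0: DF=∅
  L1: DF={L4,L7}
  L2: DF={L4,L5,L7}
  L3: DF={L7}
  L4: DF=∅
  L5: DF={L7}
  L6: DF={L7}
  L7: DF=∅

φ for n: defs {L2,L6}
  DF⁺ = {L4,L5,L7}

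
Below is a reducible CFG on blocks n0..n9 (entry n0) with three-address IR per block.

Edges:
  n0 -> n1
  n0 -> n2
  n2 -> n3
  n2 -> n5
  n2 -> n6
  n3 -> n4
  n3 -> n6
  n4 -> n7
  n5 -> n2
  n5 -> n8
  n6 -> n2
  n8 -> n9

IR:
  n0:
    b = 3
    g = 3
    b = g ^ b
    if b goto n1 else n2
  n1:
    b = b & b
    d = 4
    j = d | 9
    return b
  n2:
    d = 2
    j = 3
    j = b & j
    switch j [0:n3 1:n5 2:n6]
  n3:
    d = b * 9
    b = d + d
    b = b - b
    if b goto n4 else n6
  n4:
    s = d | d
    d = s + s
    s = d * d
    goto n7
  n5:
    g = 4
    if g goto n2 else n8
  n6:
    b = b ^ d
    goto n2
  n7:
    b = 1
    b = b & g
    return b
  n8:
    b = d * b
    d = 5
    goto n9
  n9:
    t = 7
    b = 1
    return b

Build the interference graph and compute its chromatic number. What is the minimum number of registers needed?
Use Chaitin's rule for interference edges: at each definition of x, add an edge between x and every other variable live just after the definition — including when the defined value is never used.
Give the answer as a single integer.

Block summaries:
  n0: def={b,g} ue=∅
  n1: def={b,d,j} ue={b}
  n2: def={d,j} ue={b}
  n3: def={b,d} ue={b}
  n4: def={d,s} ue={d}
  n5: def={g} ue=∅
  n6: def={b} ue={b,d}
  n7: def={b} ue={g}
  n8: def={b,d} ue={b,d}
  n9: def={b,t} ue=∅

Liveness:
  n0: in=∅ out={b,g}
  n1: in={b} out=∅
  n2: in={b,g} out={b,d,g}
  n3: in={b,g} out={b,d,g}
  n4: in={d,g} out={g}
  n5: in={b,d} out={b,d,g}
  n6: in={b,d,g} out={b,g}
  n7: in={g} out=∅
  n8: in={b,d} out=∅
  n9: in=∅ out=∅

Conflict graph:
  b — {d,g,j}
  d — {b,g,j}
  g — {b,d,j,s}
  j — {b,d,g}
  s — {g}
  t — ∅

Registers:
  {b,d,g,j} pairwise interfere (4-clique) ⇒ χ ≥ 4
  assign b→R1 d→R2 g→R0 j→R3 s→R1 t→R0 — no edge inside a register ⇒ χ ≤ 4
  χ = 4

Answer: 4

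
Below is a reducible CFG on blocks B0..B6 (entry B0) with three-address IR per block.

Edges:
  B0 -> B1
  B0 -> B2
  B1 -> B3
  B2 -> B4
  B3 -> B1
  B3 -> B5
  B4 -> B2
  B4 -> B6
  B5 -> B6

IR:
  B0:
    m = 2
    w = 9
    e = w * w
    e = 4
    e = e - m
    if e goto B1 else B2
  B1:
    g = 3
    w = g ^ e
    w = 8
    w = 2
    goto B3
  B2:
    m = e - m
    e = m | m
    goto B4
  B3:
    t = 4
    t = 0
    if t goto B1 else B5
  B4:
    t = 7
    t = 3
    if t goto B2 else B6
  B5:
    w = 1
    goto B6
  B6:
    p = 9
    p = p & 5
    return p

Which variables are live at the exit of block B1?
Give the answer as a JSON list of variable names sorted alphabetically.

Answer: ["e"]

Working:
Per-block:
  B0 def {e,m,w} use ∅
  B1 def {g,w} use {e}
  B2 def {e,m} use {e,m}
  B3 def {t} use ∅
  B4 def {t} use ∅
  B5 def {w} use ∅
  B6 def {p} use ∅

Liveness:
  B0: in=∅ out={e,m}
  B1: in={e} out={e}
  B2: in={e,m} out={e,m}
  B3: in={e} out={e}
  B4: in={e,m} out={e,m}
  B5: in=∅ out=∅
  B6: in=∅ out=∅

live-out(B1) = ["e"]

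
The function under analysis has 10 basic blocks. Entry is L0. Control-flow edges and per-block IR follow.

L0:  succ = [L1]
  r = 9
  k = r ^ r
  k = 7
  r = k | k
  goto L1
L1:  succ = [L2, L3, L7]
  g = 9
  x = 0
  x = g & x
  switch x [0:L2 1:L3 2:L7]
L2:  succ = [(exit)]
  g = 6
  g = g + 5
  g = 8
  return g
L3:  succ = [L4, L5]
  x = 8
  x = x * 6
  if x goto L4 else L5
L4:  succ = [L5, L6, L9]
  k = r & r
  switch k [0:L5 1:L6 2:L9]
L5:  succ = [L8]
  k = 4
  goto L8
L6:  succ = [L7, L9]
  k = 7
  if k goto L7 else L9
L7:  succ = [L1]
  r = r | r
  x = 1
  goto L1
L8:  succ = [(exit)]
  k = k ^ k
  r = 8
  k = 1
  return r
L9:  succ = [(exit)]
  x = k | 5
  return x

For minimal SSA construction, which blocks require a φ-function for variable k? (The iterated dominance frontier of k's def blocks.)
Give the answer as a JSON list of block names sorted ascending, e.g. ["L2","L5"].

Answer: ["L1", "L5", "L7", "L9"]

Analysis:
idom tree: L1←L0 L2←L1 L3←L1 L4←L3 L5←L3 L6←L4 L7←L1 L8←L5 L9←L4
Dom∩ at merges:
  L1: preds {L0,L7}: {L0} ∩ {L0,L1,L7} = {L0}; idom=L0
  L5: preds {L3,L4}: {L0,L1,L3} ∩ {L0,L1,L3,L4} = {L0,L1,L3}; idom=L3
  L7: preds {L1,L6}: {L0,L1} ∩ {L0,L1,L3,L4,L6} = {L0,L1}; idom=L1
  L9: preds {L4,L6}: {L0,L1,L3,L4} ∩ {L0,L1,L3,L4,L6} = {L0,L1,L3,L4}; idom=L4

DF walk-up:
  L1←L0: walk · to L0
  L1←L7: walk L7→L1 to L0
  L5←L3: walk · to L3
  L5←L4: walk L4 to L3
  L7←L1: walk · to L1
  L7←L6: walk L6→L4→L3 to L1
  L9←L4: walk · to L4
  L9←L6: walk L6 to L4
  L0 → ∅
  L1 → {L1}
  L2 → ∅
  L3 → {L7}
  L4 → {L5,L7}
  L5 → ∅
  L6 → {L7,L9}
  L7 → {L1}
  L8 → ∅
  L9 → ∅

φ for k: defs {L0,L4,L5,L6,L8}
  DF⁺ = {L1,L5,L7,L9}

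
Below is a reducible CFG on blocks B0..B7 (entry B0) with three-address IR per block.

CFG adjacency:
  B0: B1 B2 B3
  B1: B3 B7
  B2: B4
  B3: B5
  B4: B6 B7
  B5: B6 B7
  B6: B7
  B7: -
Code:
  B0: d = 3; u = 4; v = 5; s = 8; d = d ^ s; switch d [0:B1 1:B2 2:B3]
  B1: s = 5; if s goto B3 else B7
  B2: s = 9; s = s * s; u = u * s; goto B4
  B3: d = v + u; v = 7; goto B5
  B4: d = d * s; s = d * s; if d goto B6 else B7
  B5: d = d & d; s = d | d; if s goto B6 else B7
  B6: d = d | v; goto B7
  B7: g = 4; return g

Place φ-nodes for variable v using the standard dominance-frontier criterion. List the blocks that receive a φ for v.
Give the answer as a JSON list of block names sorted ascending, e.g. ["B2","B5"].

idom tree: B1←B0 B2←B0 B3←B0 B4←B2 B5←B3 B6←B0 B7←B0
Dom∩ at merges:
  B3: preds {B0,B1}: {B0} ∩ {B0,B1} = {B0}; idom=B0
  B6: preds {B4,B5}: {B0,B2,B4} ∩ {B0,B3,B5} = {B0}; idom=B0
  B7: preds {B1,B4,B5,B6}: {B0,B1} ∩ {B0,B2,B4} ∩ {B0,B3,B5} ∩ {B0,B6} = {B0}; idom=B0

Frontier:
  B3←B0: walk · to B0
  B3←B1: walk B1 to B0
  B6←B4: walk B4→B2 to B0
  B6←B5: walk B5→B3 to B0
  B7←B1: walk B1 to B0
  B7←B4: walk B4→B2 to B0
  B7←B5: walk B5→B3 to B0
  B7←B6: walk B6 to B0
  DF(B0)=∅
  DF(B1)={B3,B7}
  DF(B2)={B6,B7}
  DF(B3)={B6,B7}
  DF(B4)={B6,B7}
  DF(B5)={B6,B7}
  DF(B6)={B7}
  DF(B7)=∅

φ for v: defs {B0,B3}
  DF⁺ = {B6,B7}

Answer: ["B6", "B7"]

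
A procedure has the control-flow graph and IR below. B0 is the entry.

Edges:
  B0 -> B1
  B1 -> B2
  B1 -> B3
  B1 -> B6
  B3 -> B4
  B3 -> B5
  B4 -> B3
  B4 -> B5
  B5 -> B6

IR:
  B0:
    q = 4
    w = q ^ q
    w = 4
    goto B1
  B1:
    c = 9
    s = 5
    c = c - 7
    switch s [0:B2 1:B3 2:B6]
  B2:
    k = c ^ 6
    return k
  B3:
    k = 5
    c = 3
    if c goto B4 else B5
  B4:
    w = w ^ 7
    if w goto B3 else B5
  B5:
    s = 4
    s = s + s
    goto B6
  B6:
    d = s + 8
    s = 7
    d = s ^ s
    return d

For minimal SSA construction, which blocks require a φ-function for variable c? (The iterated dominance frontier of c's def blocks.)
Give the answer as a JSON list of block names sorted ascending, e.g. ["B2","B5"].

idom tree: B1←B0 B2←B1 B3←B1 B4←B3 B5←B3 B6←B1
Dom at joins:
  B3: preds {B1,B4}: {B0,B1} ∩ {B0,B1,B3,B4} = {B0,B1}; idom=B1
  B5: preds {B3,B4}: {B0,B1,B3} ∩ {B0,B1,B3,B4} = {B0,B1,B3}; idom=B3
  B6: preds {B1,B5}: {B0,B1} ∩ {B0,B1,B3,B5} = {B0,B1}; idom=B1

DF derivation:
  B3←B1: walk · to B1
  B3←B4: walk B4→B3 to B1
  B5←B3: walk · to B3
  B5←B4: walk B4 to B3
  B6←B1: walk · to B1
  B6←B5: walk B5→B3 to B1
  B0 → ∅
  B1 → ∅
  B2 → ∅
  B3 → {B3,B6}
  B4 → {B3,B5}
  B5 → {B6}
  B6 → ∅

φ for c: defs {B1,B3}
  DF⁺ = {B3,B6}

Answer: ["B3", "B6"]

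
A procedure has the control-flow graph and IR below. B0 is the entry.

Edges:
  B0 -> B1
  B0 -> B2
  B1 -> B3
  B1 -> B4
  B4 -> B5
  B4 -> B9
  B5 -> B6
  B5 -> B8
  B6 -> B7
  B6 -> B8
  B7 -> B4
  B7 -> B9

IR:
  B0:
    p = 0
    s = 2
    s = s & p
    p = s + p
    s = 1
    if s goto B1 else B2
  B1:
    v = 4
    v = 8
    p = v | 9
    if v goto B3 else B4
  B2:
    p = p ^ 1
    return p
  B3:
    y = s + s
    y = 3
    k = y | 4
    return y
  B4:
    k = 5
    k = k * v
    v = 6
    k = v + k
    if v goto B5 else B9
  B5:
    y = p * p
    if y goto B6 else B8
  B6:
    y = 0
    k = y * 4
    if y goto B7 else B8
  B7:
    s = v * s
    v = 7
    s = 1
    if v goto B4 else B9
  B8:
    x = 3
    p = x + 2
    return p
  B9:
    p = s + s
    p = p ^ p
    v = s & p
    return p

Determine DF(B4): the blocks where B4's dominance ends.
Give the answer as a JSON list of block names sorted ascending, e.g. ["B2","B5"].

Answer: ["B4"]

Derivation:
idom tree: B1←B0 B2←B0 B3←B1 B4←B1 B5←B4 B6←B5 B7←B6 B8←B5 B9←B4
Dom at joins:
  B4: preds {B1,B7}: {B0,B1} ∩ {B0,B1,B4,B5,B6,B7} = {B0,B1}; idom=B1
  B8: preds {B5,B6}: {B0,B1,B4,B5} ∩ {B0,B1,B4,B5,B6} = {B0,B1,B4,B5}; idom=B5
  B9: preds {B4,B7}: {B0,B1,B4} ∩ {B0,B1,B4,B5,B6,B7} = {B0,B1,B4}; idom=B4

DF derivation:
  B4←B1: walk · to B1
  B4←B7: walk B7→B6→B5→B4 to B1
  B8←B5: walk · to B5
  B8←B6: walk B6 to B5
  B9←B4: walk · to B4
  B9←B7: walk B7→B6→B5 to B4
  DF(B0)=∅
  DF(B1)=∅
  DF(B2)=∅
  DF(B3)=∅
  DF(B4)={B4}
  DF(B5)={B4,B9}
  DF(B6)={B4,B8,B9}
  DF(B7)={B4,B9}
  DF(B8)=∅
  DF(B9)=∅

DF(B4) = ["B4"]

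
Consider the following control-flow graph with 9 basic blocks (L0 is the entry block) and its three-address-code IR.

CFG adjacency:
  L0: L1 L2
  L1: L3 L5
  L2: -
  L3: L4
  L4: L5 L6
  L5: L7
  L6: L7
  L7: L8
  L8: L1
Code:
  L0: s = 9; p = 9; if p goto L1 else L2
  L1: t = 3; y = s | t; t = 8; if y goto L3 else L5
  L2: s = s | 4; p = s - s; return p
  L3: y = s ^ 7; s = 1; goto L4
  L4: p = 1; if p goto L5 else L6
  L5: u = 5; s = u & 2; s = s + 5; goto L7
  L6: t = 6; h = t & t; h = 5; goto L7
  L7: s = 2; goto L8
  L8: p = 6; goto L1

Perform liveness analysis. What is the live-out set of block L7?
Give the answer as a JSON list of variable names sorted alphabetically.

Block summaries:
  L0: {p,s} / ∅
  L1: {t,y} / {s}
  L2: {p,s} / {s}
  L3: {s,y} / {s}
  L4: {p} / ∅
  L5: {s,u} / ∅
  L6: {h,t} / ∅
  L7: {s} / ∅
  L8: {p} / ∅

Live sets:
  L0 li=∅ lo={s}
  L1 li={s} lo={s}
  L2 li={s} lo=∅
  L3 li={s} lo=∅
  L4 li=∅ lo=∅
  L5 li=∅ lo=∅
  L6 li=∅ lo=∅
  L7 li=∅ lo={s}
  L8 li={s} lo={s}

live-out(L7) = ["s"]

Answer: ["s"]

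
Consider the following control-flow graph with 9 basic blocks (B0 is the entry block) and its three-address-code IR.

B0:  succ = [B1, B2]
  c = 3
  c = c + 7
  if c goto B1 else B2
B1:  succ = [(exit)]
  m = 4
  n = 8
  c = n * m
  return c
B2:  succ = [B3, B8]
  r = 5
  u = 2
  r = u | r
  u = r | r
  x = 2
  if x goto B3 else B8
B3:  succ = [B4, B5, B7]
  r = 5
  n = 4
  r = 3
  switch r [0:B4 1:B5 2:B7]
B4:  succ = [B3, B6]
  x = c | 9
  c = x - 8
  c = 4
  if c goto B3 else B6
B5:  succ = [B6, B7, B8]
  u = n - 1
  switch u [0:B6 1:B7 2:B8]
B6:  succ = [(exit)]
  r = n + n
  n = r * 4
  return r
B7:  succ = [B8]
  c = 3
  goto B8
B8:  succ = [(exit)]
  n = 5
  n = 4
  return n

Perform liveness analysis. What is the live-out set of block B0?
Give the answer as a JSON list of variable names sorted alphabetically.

Answer: ["c"]

Analysis:
Block summaries:
  B0 def {c} use ∅
  B1 def {c,m,n} use ∅
  B2 def {r,u,x} use ∅
  B3 def {n,r} use ∅
  B4 def {c,x} use {c}
  B5 def {u} use {n}
  B6 def {n,r} use {n}
  B7 def {c} use ∅
  B8 def {n} use ∅

Live sets:
  B0: in=∅ out={c}
  B1: in=∅ out=∅
  B2: in={c} out={c}
  B3: in={c} out={c,n}
  B4: in={c,n} out={c,n}
  B5: in={n} out={n}
  B6: in={n} out=∅
  B7: in=∅ out=∅
  B8: in=∅ out=∅

live-out(B0) = ["c"]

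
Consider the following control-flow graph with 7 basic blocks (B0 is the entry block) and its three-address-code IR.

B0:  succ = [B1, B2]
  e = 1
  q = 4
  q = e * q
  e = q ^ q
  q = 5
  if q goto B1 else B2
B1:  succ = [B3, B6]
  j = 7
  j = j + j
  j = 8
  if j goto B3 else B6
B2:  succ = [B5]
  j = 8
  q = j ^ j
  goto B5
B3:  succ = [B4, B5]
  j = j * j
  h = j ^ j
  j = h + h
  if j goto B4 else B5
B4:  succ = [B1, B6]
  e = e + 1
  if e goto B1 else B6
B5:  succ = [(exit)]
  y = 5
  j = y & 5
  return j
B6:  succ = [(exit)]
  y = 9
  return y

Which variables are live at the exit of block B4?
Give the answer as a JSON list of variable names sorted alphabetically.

Answer: ["e"]

Working:
Block summaries:
  B0: {e,q} / ∅
  B1: {j} / ∅
  B2: {j,q} / ∅
  B3: {h,j} / {j}
  B4: {e} / {e}
  B5: {j,y} / ∅
  B6: {y} / ∅

Backward fixpoint:
  live B0: ∅→{e}
  live B1: {e}→{e,j}
  live B2: ∅→∅
  live B3: {e,j}→{e}
  live B4: {e}→{e}
  live B5: ∅→∅
  live B6: ∅→∅

live-out(B4) = ["e"]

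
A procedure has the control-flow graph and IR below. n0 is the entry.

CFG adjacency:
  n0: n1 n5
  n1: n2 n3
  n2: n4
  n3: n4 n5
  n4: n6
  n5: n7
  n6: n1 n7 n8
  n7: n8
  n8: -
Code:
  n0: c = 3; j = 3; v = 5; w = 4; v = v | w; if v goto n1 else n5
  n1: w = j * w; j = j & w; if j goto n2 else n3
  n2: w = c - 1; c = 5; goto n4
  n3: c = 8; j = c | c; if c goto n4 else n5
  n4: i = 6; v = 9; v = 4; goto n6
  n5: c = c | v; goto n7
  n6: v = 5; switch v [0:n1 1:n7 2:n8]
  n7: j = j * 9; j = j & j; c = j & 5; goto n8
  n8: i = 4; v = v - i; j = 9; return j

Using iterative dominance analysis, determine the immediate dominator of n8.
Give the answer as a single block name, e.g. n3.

idom tree: n1←n0 n2←n1 n3←n1 n4←n1 n5←n0 n6←n4 n7←n0 n8←n0
Dom∩ at merges:
  n1: preds {n0,n6}: {n0} ∩ {n0,n1,n4,n6} = {n0}; idom=n0
  n4: preds {n2,n3}: {n0,n1,n2} ∩ {n0,n1,n3} = {n0,n1}; idom=n1
  n5: preds {n0,n3}: {n0} ∩ {n0,n1,n3} = {n0}; idom=n0
  n7: preds {n5,n6}: {n0,n5} ∩ {n0,n1,n4,n6} = {n0}; idom=n0
  n8: preds {n6,n7}: {n0,n1,n4,n6} ∩ {n0,n7} = {n0}; idom=n0

idom(n8) = n0

Answer: n0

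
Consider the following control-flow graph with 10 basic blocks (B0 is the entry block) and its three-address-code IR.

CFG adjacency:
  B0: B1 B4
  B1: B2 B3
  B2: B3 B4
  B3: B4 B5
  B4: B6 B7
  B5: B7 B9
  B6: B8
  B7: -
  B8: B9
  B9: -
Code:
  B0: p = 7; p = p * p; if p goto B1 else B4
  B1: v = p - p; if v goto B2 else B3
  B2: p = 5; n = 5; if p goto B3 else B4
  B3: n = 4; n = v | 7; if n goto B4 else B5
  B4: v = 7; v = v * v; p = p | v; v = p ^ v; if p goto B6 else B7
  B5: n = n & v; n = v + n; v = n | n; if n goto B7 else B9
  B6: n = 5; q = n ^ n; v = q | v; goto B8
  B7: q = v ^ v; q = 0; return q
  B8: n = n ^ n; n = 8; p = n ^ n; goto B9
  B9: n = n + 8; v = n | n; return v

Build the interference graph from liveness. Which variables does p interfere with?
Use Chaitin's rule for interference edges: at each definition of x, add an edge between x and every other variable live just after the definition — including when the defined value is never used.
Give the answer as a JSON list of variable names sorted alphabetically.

Block summaries:
  B0 def {p} use ∅
  B1 def {v} use {p}
  B2 def {n,p} use ∅
  B3 def {n} use {v}
  B4 def {p,v} use {p}
  B5 def {n,v} use {n,v}
  B6 def {n,q,v} use {v}
  B7 def {q} use {v}
  B8 def {n,p} use {n}
  B9 def {n,v} use {n}

Backward fixpoint:
  B0 li=∅ lo={p}
  B1 li={p} lo={p,v}
  B2 li={v} lo={p,v}
  B3 li={p,v} lo={n,p,v}
  B4 li={p} lo={v}
  B5 li={n,v} lo={n,v}
  B6 li={v} lo={n}
  B7 li={v} lo=∅
  B8 li={n} lo={n}
  B9 li={n} lo=∅

Interfere edges:
  n↔{p,q,v}
  p↔{n,v}
  q↔{n,v}
  v↔{n,p,q}

N(p) = ["n", "v"]

Answer: ["n", "v"]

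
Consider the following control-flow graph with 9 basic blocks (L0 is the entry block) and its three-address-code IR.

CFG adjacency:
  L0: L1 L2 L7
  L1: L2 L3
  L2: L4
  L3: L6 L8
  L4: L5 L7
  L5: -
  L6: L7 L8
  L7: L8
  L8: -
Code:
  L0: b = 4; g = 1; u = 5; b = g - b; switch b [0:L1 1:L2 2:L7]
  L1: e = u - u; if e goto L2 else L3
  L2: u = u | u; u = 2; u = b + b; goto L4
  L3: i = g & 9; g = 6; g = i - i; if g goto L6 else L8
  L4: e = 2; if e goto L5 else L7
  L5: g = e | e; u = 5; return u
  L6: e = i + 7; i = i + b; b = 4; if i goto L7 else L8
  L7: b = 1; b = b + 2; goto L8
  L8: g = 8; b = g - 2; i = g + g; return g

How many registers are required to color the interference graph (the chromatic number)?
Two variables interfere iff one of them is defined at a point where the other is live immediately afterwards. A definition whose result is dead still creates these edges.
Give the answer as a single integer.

Per-block:
  L0: def={b,g,u} ue=∅
  L1: def={e} ue={u}
  L2: def={u} ue={b,u}
  L3: def={g,i} ue={g}
  L4: def={e} ue=∅
  L5: def={g,u} ue={e}
  L6: def={b,e,i} ue={b,i}
  L7: def={b} ue=∅
  L8: def={b,g,i} ue=∅

Live sets:
  live L0: ∅→{b,g,u}
  live L1: {b,g,u}→{b,g,u}
  live L2: {b,u}→∅
  live L3: {b,g}→{b,i}
  live L4: ∅→{e}
  live L5: {e}→∅
  live L6: {b,i}→∅
  live L7: ∅→∅
  live L8: ∅→∅

Conflict graph:
  b: {e,g,i,u}
  e: {b,g,i,u}
  g: {b,e,i,u}
  i: {b,e,g}
  u: {b,e,g}

Chromatic number:
  clique {b,e,g,i} ⇒ need ≥ 4
  assign b→c0 e→c1 g→c2 i→c3 u→c3 — no edge inside a register ⇒ χ ≤ 4
  χ = 4

Answer: 4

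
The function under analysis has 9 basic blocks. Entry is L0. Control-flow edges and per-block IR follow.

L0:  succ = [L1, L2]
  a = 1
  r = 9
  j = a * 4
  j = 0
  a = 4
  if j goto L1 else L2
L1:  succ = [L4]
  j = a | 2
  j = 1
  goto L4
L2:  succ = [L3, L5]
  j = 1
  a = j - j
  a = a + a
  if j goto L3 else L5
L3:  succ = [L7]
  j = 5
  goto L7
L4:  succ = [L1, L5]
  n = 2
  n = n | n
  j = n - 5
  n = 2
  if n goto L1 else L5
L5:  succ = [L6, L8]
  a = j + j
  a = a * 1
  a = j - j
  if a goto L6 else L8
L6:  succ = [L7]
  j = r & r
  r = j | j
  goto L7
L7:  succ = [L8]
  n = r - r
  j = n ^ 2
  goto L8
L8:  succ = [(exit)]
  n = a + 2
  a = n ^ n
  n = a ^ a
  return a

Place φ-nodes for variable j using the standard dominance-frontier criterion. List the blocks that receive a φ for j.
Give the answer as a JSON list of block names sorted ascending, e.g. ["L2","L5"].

idom tree: L1←L0 L2←L0 L3←L2 L4←L1 L5←L0 L6←L5 L7←L0 L8←L0
Dom at joins:
  L1: preds {L0,L4}: {L0} ∩ {L0,L1,L4} = {L0}; idom=L0
  L5: preds {L2,L4}: {L0,L2} ∩ {L0,L1,L4} = {L0}; idom=L0
  L7: preds {L3,L6}: {L0,L2,L3} ∩ {L0,L5,L6} = {L0}; idom=L0
  L8: preds {L5,L7}: {L0,L5} ∩ {L0,L7} = {L0}; idom=L0

DF derivation:
  join L1 pred L0: · stop@L0
  join L1 pred L4: L4→L1 stop@L0
  join L5 pred L2: L2 stop@L0
  join L5 pred L4: L4→L1 stop@L0
  join L7 pred L3: L3→L2 stop@L0
  join L7 pred L6: L6→L5 stop@L0
  join L8 pred L5: L5 stop@L0
  join L8 pred L7: L7 stop@L0
  DF(L0)=∅
  DF(L1)={L1,L5}
  DF(L2)={L5,L7}
  DF(L3)={L7}
  DF(L4)={L1,L5}
  DF(L5)={L7,L8}
  DF(L6)={L7}
  DF(L7)={L8}
  DF(L8)=∅

φ for j: defs {L0,L1,L2,L3,L4,L6,L7}
  DF⁺ = {L1,L5,L7,L8}

Answer: ["L1", "L5", "L7", "L8"]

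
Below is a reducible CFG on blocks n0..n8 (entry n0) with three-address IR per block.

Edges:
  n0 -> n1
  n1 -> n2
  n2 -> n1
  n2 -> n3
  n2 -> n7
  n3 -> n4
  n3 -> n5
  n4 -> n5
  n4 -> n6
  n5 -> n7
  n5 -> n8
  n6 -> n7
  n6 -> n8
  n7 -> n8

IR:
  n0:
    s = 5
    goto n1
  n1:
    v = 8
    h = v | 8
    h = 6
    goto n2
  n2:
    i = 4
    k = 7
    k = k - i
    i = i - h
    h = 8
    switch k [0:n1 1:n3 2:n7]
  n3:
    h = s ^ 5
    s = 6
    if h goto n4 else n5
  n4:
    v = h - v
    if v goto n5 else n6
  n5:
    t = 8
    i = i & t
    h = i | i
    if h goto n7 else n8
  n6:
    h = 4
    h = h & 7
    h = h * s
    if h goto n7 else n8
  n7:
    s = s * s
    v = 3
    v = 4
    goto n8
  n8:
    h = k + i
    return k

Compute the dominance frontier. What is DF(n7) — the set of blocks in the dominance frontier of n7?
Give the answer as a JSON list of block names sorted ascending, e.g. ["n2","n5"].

Answer: ["n8"]

Working:
idom tree: n1←n0 n2←n1 n3←n2 n4←n3 n5←n3 n6←n4 n7←n2 n8←n2
Dom∩ at merges:
  n1: preds {n0,n2}: {n0} ∩ {n0,n1,n2} = {n0}; idom=n0
  n5: preds {n3,n4}: {n0,n1,n2,n3} ∩ {n0,n1,n2,n3,n4} = {n0,n1,n2,n3}; idom=n3
  n7: preds {n2,n5,n6}: {n0,n1,n2} ∩ {n0,n1,n2,n3,n5} ∩ {n0,n1,n2,n3,n4,n6} = {n0,n1,n2}; idom=n2
  n8: preds {n5,n6,n7}: {n0,n1,n2,n3,n5} ∩ {n0,n1,n2,n3,n4,n6} ∩ {n0,n1,n2,n7} = {n0,n1,n2}; idom=n2

DF derivation:
  n1←n0: walk · to n0
  n1←n2: walk n2→n1 to n0
  n5←n3: walk · to n3
  n5←n4: walk n4 to n3
  n7←n2: walk · to n2
  n7←n5: walk n5→n3 to n2
  n7←n6: walk n6→n4→n3 to n2
  n8←n5: walk n5→n3 to n2
  n8←n6: walk n6→n4→n3 to n2
  n8←n7: walk n7 to n2
  DF(n0)=∅
  DF(n1)={n1}
  DF(n2)={n1}
  DF(n3)={n7,n8}
  DF(n4)={n5,n7,n8}
  DF(n5)={n7,n8}
  DF(n6)={n7,n8}
  DF(n7)={n8}
  DF(n8)=∅

DF(n7) = ["n8"]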